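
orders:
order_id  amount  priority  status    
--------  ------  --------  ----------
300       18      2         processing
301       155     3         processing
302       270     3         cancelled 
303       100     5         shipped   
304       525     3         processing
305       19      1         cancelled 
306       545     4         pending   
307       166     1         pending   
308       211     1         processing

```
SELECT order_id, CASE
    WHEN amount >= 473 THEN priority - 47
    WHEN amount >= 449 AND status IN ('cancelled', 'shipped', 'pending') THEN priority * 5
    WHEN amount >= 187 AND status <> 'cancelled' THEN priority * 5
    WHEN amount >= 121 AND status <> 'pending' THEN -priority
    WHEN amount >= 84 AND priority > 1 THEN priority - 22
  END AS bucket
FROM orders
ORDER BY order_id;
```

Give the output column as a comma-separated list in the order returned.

NULL, -3, -3, -17, -44, NULL, -43, NULL, 5

order_id=300: (no match → NULL) → NULL
order_id=301: amount >= 121 AND status <> 'pending' → -3
order_id=302: amount >= 121 AND status <> 'pending' → -3
order_id=303: amount >= 84 AND priority > 1 → -17
order_id=304: amount >= 473 → -44
order_id=305: (no match → NULL) → NULL
order_id=306: amount >= 473 → -43
order_id=307: (no match → NULL) → NULL
order_id=308: amount >= 187 AND status <> 'cancelled' → 5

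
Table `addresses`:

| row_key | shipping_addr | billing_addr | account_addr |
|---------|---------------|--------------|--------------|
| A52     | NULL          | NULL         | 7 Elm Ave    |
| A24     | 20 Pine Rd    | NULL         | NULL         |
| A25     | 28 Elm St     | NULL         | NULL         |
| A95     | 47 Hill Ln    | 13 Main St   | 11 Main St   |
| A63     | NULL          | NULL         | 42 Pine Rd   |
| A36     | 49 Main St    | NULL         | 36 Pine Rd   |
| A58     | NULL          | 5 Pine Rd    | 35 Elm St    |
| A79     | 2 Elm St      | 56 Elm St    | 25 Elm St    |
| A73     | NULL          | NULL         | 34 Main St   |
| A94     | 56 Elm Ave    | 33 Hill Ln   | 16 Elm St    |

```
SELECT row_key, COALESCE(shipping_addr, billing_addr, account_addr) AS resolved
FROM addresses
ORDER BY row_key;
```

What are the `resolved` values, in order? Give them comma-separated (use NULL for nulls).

20 Pine Rd, 28 Elm St, 49 Main St, 7 Elm Ave, 5 Pine Rd, 42 Pine Rd, 34 Main St, 2 Elm St, 56 Elm Ave, 47 Hill Ln

row_key=A24: shipping_addr=20 Pine Rd → 20 Pine Rd
row_key=A25: shipping_addr=28 Elm St → 28 Elm St
row_key=A36: shipping_addr=49 Main St → 49 Main St
row_key=A52: shipping_addr=NULL, billing_addr=NULL, account_addr=7 Elm Ave → 7 Elm Ave
row_key=A58: shipping_addr=NULL, billing_addr=5 Pine Rd → 5 Pine Rd
row_key=A63: shipping_addr=NULL, billing_addr=NULL, account_addr=42 Pine Rd → 42 Pine Rd
row_key=A73: shipping_addr=NULL, billing_addr=NULL, account_addr=34 Main St → 34 Main St
row_key=A79: shipping_addr=2 Elm St → 2 Elm St
row_key=A94: shipping_addr=56 Elm Ave → 56 Elm Ave
row_key=A95: shipping_addr=47 Hill Ln → 47 Hill Ln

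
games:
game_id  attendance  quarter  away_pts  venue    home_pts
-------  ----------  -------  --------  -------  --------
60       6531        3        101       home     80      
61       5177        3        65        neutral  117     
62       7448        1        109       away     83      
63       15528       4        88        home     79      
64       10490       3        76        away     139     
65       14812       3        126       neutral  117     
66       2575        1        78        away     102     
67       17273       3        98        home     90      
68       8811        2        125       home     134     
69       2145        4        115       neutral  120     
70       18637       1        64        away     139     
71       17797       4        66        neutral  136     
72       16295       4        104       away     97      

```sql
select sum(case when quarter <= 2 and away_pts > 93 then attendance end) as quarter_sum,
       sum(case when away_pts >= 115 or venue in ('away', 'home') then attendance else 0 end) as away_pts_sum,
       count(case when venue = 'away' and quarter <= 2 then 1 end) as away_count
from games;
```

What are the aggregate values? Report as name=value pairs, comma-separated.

[quarter_sum: quarter <= 2 and away_pts > 93]
game_id=60: ✗
game_id=61: ✗
game_id=62: ✓ → 7448
game_id=63: ✗
game_id=64: ✗
game_id=65: ✗
game_id=66: ✗
game_id=67: ✗
game_id=68: ✓ → 8811
game_id=69: ✗
game_id=70: ✗
game_id=71: ✗
game_id=72: ✗
quarter_sum = 7448 + 8811 = 16259
—
[away_pts_sum: away_pts >= 115 or venue in ('away', 'home')]
game_id=60: ✓ → 6531
game_id=61: ✗
game_id=62: ✓ → 7448
game_id=63: ✓ → 15528
game_id=64: ✓ → 10490
game_id=65: ✓ → 14812
game_id=66: ✓ → 2575
game_id=67: ✓ → 17273
game_id=68: ✓ → 8811
game_id=69: ✓ → 2145
game_id=70: ✓ → 18637
game_id=71: ✗
game_id=72: ✓ → 16295
away_pts_sum = 6531 + 7448 + 15528 + 10490 + 14812 + 2575 + 17273 + 8811 + 2145 + 18637 + 16295 = 120545
—
[away_count: venue = 'away' and quarter <= 2]
game_id=60: ✗
game_id=61: ✗
game_id=62: ✓ → 1
game_id=63: ✗
game_id=64: ✗
game_id=65: ✗
game_id=66: ✓ → 1
game_id=67: ✗
game_id=68: ✗
game_id=69: ✗
game_id=70: ✓ → 1
game_id=71: ✗
game_id=72: ✗
away_count = COUNT(1, 1, 1) = 3

quarter_sum=16259, away_pts_sum=120545, away_count=3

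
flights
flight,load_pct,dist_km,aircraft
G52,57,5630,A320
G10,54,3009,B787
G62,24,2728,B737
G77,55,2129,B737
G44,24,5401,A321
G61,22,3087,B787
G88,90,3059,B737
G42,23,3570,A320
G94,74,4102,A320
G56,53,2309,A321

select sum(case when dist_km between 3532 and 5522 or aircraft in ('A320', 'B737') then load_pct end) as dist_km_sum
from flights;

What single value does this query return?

flight=G52: ✓ → 57
flight=G10: ✗
flight=G62: ✓ → 24
flight=G77: ✓ → 55
flight=G44: ✓ → 24
flight=G61: ✗
flight=G88: ✓ → 90
flight=G42: ✓ → 23
flight=G94: ✓ → 74
flight=G56: ✗
dist_km_sum = 57 + 24 + 55 + 24 + 90 + 23 + 74 = 347

347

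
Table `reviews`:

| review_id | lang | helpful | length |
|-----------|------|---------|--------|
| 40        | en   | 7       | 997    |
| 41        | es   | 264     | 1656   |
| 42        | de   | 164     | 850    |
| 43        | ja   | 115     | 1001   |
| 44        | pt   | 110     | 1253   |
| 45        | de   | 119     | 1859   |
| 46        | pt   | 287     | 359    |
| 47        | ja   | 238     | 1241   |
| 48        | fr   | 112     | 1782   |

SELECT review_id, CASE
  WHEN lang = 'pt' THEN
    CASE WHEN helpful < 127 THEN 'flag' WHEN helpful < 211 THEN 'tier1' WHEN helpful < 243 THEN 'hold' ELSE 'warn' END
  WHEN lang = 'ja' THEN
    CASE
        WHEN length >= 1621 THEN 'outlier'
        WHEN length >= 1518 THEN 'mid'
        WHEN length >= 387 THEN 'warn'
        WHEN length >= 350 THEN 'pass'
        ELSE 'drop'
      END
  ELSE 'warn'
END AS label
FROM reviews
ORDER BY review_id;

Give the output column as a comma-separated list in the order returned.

warn, warn, warn, warn, flag, warn, warn, warn, warn

review_id=40: lang='en' → outer ELSE → warn
review_id=41: lang='es' → outer ELSE → warn
review_id=42: lang='de' → outer ELSE → warn
review_id=43: lang='ja' → inner[length >= 387] → warn
review_id=44: lang='pt' → inner[helpful < 127] → flag
review_id=45: lang='de' → outer ELSE → warn
review_id=46: lang='pt' → inner[ELSE] → warn
review_id=47: lang='ja' → inner[length >= 387] → warn
review_id=48: lang='fr' → outer ELSE → warn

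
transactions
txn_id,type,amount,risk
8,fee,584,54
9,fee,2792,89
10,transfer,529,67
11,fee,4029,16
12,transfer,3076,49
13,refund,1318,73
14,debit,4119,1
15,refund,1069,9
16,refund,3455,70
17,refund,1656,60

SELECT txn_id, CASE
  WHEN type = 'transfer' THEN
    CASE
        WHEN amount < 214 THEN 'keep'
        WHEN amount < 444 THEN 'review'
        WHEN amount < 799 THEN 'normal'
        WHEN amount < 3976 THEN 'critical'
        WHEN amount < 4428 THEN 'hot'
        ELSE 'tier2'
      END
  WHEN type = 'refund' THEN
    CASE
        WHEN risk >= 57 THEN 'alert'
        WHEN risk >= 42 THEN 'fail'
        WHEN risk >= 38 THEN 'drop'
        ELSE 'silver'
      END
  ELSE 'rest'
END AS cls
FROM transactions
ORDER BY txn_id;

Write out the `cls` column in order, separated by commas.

rest, rest, normal, rest, critical, alert, rest, silver, alert, alert

txn_id=8: type='fee' → outer ELSE → rest
txn_id=9: type='fee' → outer ELSE → rest
txn_id=10: type='transfer' → inner[amount < 799] → normal
txn_id=11: type='fee' → outer ELSE → rest
txn_id=12: type='transfer' → inner[amount < 3976] → critical
txn_id=13: type='refund' → inner[risk >= 57] → alert
txn_id=14: type='debit' → outer ELSE → rest
txn_id=15: type='refund' → inner[ELSE] → silver
txn_id=16: type='refund' → inner[risk >= 57] → alert
txn_id=17: type='refund' → inner[risk >= 57] → alert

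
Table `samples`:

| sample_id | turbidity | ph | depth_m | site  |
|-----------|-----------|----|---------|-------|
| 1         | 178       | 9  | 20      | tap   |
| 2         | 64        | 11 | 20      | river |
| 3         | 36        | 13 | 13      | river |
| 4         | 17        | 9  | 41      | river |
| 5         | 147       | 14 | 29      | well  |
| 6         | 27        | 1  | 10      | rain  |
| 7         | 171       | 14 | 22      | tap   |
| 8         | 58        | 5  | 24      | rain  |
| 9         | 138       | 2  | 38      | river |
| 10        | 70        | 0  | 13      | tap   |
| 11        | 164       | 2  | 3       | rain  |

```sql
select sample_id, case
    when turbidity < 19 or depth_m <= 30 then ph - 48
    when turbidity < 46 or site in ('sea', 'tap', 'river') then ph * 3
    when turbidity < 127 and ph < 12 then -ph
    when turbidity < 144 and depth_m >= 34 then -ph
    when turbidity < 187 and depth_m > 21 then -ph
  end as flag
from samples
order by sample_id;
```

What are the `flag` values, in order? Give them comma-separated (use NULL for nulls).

sample_id=1: turbidity < 19 or depth_m <= 30 → -39
sample_id=2: turbidity < 19 or depth_m <= 30 → -37
sample_id=3: turbidity < 19 or depth_m <= 30 → -35
sample_id=4: turbidity < 19 or depth_m <= 30 → -39
sample_id=5: turbidity < 19 or depth_m <= 30 → -34
sample_id=6: turbidity < 19 or depth_m <= 30 → -47
sample_id=7: turbidity < 19 or depth_m <= 30 → -34
sample_id=8: turbidity < 19 or depth_m <= 30 → -43
sample_id=9: turbidity < 46 or site in ('sea', 'tap', 'river') → 6
sample_id=10: turbidity < 19 or depth_m <= 30 → -48
sample_id=11: turbidity < 19 or depth_m <= 30 → -46

-39, -37, -35, -39, -34, -47, -34, -43, 6, -48, -46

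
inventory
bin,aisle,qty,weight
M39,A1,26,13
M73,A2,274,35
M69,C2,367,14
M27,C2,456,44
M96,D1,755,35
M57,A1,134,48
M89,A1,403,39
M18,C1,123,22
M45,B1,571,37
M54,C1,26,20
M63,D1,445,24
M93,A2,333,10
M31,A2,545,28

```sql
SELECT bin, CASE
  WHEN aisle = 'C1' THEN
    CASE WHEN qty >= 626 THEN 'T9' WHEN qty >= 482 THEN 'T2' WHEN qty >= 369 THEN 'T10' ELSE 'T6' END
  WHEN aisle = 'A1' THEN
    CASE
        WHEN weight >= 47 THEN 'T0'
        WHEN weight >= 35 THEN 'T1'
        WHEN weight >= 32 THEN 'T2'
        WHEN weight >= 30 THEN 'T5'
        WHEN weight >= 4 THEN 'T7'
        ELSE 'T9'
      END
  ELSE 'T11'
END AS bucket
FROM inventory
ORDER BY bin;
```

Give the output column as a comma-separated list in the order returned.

T6, T11, T11, T7, T11, T6, T0, T11, T11, T11, T1, T11, T11

bin=M18: aisle='C1' → inner[ELSE] → T6
bin=M27: aisle='C2' → outer ELSE → T11
bin=M31: aisle='A2' → outer ELSE → T11
bin=M39: aisle='A1' → inner[weight >= 4] → T7
bin=M45: aisle='B1' → outer ELSE → T11
bin=M54: aisle='C1' → inner[ELSE] → T6
bin=M57: aisle='A1' → inner[weight >= 47] → T0
bin=M63: aisle='D1' → outer ELSE → T11
bin=M69: aisle='C2' → outer ELSE → T11
bin=M73: aisle='A2' → outer ELSE → T11
bin=M89: aisle='A1' → inner[weight >= 35] → T1
bin=M93: aisle='A2' → outer ELSE → T11
bin=M96: aisle='D1' → outer ELSE → T11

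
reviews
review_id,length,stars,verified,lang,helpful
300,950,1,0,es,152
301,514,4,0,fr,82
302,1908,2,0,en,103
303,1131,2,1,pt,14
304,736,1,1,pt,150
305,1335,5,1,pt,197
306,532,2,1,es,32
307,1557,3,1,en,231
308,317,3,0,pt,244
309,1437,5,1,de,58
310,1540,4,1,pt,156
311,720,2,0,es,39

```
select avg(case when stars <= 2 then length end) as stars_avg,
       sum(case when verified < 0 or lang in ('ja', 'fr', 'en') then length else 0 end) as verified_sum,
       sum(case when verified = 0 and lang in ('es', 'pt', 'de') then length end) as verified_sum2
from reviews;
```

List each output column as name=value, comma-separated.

[stars_avg: stars <= 2]
review_id=300: ✓ → 950
review_id=301: ✗
review_id=302: ✓ → 1908
review_id=303: ✓ → 1131
review_id=304: ✓ → 736
review_id=305: ✗
review_id=306: ✓ → 532
review_id=307: ✗
review_id=308: ✗
review_id=309: ✗
review_id=310: ✗
review_id=311: ✓ → 720
stars_avg = (950 + 1908 + 1131 + 736 + 532 + 720) / 6 = 996.1666666667
—
[verified_sum: verified < 0 or lang in ('ja', 'fr', 'en')]
review_id=300: ✗
review_id=301: ✓ → 514
review_id=302: ✓ → 1908
review_id=303: ✗
review_id=304: ✗
review_id=305: ✗
review_id=306: ✗
review_id=307: ✓ → 1557
review_id=308: ✗
review_id=309: ✗
review_id=310: ✗
review_id=311: ✗
verified_sum = 514 + 1908 + 1557 = 3979
—
[verified_sum2: verified = 0 and lang in ('es', 'pt', 'de')]
review_id=300: ✓ → 950
review_id=301: ✗
review_id=302: ✗
review_id=303: ✗
review_id=304: ✗
review_id=305: ✗
review_id=306: ✗
review_id=307: ✗
review_id=308: ✓ → 317
review_id=309: ✗
review_id=310: ✗
review_id=311: ✓ → 720
verified_sum2 = 950 + 317 + 720 = 1987

stars_avg=996.1666666667, verified_sum=3979, verified_sum2=1987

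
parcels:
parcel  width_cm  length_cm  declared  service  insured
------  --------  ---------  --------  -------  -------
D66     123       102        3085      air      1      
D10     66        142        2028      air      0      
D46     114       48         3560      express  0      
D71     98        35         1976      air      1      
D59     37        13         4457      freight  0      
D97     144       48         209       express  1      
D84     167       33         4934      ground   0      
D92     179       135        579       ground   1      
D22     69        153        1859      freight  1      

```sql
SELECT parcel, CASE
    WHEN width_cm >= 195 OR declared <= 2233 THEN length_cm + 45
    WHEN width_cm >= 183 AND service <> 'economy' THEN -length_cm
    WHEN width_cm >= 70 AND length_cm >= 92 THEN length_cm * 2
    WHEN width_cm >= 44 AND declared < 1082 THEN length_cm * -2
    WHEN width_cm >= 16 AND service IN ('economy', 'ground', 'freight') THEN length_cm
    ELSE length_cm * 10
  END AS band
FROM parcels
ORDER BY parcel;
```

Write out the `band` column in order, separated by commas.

parcel=D10: width_cm >= 195 OR declared <= 2233 → 187
parcel=D22: width_cm >= 195 OR declared <= 2233 → 198
parcel=D46: ELSE → 480
parcel=D59: width_cm >= 16 AND service IN ('economy', 'ground', 'freight') → 13
parcel=D66: width_cm >= 70 AND length_cm >= 92 → 204
parcel=D71: width_cm >= 195 OR declared <= 2233 → 80
parcel=D84: width_cm >= 16 AND service IN ('economy', 'ground', 'freight') → 33
parcel=D92: width_cm >= 195 OR declared <= 2233 → 180
parcel=D97: width_cm >= 195 OR declared <= 2233 → 93

187, 198, 480, 13, 204, 80, 33, 180, 93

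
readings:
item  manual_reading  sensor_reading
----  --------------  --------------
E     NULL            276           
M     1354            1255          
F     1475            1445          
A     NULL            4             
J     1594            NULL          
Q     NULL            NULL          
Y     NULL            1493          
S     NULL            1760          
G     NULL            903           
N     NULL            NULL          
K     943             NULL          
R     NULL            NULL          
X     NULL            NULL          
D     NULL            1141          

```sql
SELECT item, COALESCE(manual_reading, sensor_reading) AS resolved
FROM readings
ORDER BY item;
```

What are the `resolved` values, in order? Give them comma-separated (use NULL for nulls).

item=A: manual_reading=NULL, sensor_reading=4 → 4
item=D: manual_reading=NULL, sensor_reading=1141 → 1141
item=E: manual_reading=NULL, sensor_reading=276 → 276
item=F: manual_reading=1475 → 1475
item=G: manual_reading=NULL, sensor_reading=903 → 903
item=J: manual_reading=1594 → 1594
item=K: manual_reading=943 → 943
item=M: manual_reading=1354 → 1354
item=N: manual_reading=NULL, sensor_reading=NULL (all NULL) → NULL
item=Q: manual_reading=NULL, sensor_reading=NULL (all NULL) → NULL
item=R: manual_reading=NULL, sensor_reading=NULL (all NULL) → NULL
item=S: manual_reading=NULL, sensor_reading=1760 → 1760
item=X: manual_reading=NULL, sensor_reading=NULL (all NULL) → NULL
item=Y: manual_reading=NULL, sensor_reading=1493 → 1493

4, 1141, 276, 1475, 903, 1594, 943, 1354, NULL, NULL, NULL, 1760, NULL, 1493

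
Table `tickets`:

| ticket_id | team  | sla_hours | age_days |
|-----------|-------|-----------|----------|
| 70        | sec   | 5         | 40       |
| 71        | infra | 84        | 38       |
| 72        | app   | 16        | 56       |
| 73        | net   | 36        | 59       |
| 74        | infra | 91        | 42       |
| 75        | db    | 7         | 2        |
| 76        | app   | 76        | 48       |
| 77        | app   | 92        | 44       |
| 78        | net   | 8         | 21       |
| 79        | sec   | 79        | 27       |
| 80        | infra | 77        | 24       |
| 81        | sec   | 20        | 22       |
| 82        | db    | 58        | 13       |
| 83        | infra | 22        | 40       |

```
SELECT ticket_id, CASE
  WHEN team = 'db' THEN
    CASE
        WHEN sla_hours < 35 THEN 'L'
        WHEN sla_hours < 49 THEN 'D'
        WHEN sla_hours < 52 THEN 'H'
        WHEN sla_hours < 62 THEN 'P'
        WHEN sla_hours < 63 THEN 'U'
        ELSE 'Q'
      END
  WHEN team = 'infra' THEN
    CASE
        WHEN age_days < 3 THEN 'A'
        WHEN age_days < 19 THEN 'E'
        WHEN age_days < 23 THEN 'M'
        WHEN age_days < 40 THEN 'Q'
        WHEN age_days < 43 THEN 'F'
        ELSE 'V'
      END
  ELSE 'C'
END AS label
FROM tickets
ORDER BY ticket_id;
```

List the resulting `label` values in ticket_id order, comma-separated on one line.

ticket_id=70: team='sec' → outer ELSE → C
ticket_id=71: team='infra' → inner[age_days < 40] → Q
ticket_id=72: team='app' → outer ELSE → C
ticket_id=73: team='net' → outer ELSE → C
ticket_id=74: team='infra' → inner[age_days < 43] → F
ticket_id=75: team='db' → inner[sla_hours < 35] → L
ticket_id=76: team='app' → outer ELSE → C
ticket_id=77: team='app' → outer ELSE → C
ticket_id=78: team='net' → outer ELSE → C
ticket_id=79: team='sec' → outer ELSE → C
ticket_id=80: team='infra' → inner[age_days < 40] → Q
ticket_id=81: team='sec' → outer ELSE → C
ticket_id=82: team='db' → inner[sla_hours < 62] → P
ticket_id=83: team='infra' → inner[age_days < 43] → F

C, Q, C, C, F, L, C, C, C, C, Q, C, P, F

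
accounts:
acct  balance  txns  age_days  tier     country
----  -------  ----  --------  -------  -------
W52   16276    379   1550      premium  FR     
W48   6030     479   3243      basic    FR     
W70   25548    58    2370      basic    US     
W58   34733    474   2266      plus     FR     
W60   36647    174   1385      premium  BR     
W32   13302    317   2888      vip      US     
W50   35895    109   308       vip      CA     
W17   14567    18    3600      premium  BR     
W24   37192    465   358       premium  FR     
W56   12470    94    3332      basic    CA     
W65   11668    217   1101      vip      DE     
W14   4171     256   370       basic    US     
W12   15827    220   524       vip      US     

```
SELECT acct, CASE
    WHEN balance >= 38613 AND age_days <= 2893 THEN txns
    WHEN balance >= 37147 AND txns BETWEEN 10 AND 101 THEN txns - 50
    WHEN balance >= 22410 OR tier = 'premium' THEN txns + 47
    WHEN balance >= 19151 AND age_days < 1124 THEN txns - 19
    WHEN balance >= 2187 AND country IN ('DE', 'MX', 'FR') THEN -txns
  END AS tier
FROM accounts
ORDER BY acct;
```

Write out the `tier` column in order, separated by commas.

NULL, NULL, 65, 512, NULL, -479, 156, 426, NULL, 521, 221, -217, 105

acct=W12: (no match → NULL) → NULL
acct=W14: (no match → NULL) → NULL
acct=W17: balance >= 22410 OR tier = 'premium' → 65
acct=W24: balance >= 22410 OR tier = 'premium' → 512
acct=W32: (no match → NULL) → NULL
acct=W48: balance >= 2187 AND country IN ('DE', 'MX', 'FR') → -479
acct=W50: balance >= 22410 OR tier = 'premium' → 156
acct=W52: balance >= 22410 OR tier = 'premium' → 426
acct=W56: (no match → NULL) → NULL
acct=W58: balance >= 22410 OR tier = 'premium' → 521
acct=W60: balance >= 22410 OR tier = 'premium' → 221
acct=W65: balance >= 2187 AND country IN ('DE', 'MX', 'FR') → -217
acct=W70: balance >= 22410 OR tier = 'premium' → 105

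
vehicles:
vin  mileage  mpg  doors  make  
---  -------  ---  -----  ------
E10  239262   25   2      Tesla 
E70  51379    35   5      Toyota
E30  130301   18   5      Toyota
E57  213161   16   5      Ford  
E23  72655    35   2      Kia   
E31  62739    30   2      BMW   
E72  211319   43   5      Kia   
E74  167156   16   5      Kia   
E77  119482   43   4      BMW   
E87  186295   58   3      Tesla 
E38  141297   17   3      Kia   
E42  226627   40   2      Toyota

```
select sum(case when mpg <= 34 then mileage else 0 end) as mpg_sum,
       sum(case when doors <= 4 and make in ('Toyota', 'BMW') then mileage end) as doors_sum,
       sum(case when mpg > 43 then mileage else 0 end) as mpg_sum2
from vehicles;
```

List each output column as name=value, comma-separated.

[mpg_sum: mpg <= 34]
vin=E10: ✓ → 239262
vin=E70: ✗
vin=E30: ✓ → 130301
vin=E57: ✓ → 213161
vin=E23: ✗
vin=E31: ✓ → 62739
vin=E72: ✗
vin=E74: ✓ → 167156
vin=E77: ✗
vin=E87: ✗
vin=E38: ✓ → 141297
vin=E42: ✗
mpg_sum = 239262 + 130301 + 213161 + 62739 + 167156 + 141297 = 953916
—
[doors_sum: doors <= 4 and make in ('Toyota', 'BMW')]
vin=E10: ✗
vin=E70: ✗
vin=E30: ✗
vin=E57: ✗
vin=E23: ✗
vin=E31: ✓ → 62739
vin=E72: ✗
vin=E74: ✗
vin=E77: ✓ → 119482
vin=E87: ✗
vin=E38: ✗
vin=E42: ✓ → 226627
doors_sum = 62739 + 119482 + 226627 = 408848
—
[mpg_sum2: mpg > 43]
vin=E10: ✗
vin=E70: ✗
vin=E30: ✗
vin=E57: ✗
vin=E23: ✗
vin=E31: ✗
vin=E72: ✗
vin=E74: ✗
vin=E77: ✗
vin=E87: ✓ → 186295
vin=E38: ✗
vin=E42: ✗
mpg_sum2 = 186295

mpg_sum=953916, doors_sum=408848, mpg_sum2=186295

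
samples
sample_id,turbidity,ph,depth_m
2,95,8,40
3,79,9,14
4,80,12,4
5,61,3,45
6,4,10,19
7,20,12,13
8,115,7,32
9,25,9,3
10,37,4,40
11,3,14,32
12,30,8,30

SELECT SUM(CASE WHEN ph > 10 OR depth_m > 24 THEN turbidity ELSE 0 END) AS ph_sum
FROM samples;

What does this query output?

sample_id=2: ✓ → 95
sample_id=3: ✗
sample_id=4: ✓ → 80
sample_id=5: ✓ → 61
sample_id=6: ✗
sample_id=7: ✓ → 20
sample_id=8: ✓ → 115
sample_id=9: ✗
sample_id=10: ✓ → 37
sample_id=11: ✓ → 3
sample_id=12: ✓ → 30
ph_sum = 95 + 80 + 61 + 20 + 115 + 37 + 3 + 30 = 441

441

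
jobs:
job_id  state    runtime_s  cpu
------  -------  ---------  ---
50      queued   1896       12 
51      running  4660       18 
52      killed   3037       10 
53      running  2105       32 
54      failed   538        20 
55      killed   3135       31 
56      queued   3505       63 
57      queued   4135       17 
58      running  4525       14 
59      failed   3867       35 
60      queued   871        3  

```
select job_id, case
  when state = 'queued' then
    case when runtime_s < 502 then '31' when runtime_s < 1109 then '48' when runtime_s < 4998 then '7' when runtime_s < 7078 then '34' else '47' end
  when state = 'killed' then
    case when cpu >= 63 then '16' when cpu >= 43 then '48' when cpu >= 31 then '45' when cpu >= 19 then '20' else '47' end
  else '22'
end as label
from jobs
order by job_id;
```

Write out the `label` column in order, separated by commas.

7, 22, 47, 22, 22, 45, 7, 7, 22, 22, 48

job_id=50: state='queued' → inner[runtime_s < 4998] → 7
job_id=51: state='running' → outer ELSE → 22
job_id=52: state='killed' → inner[ELSE] → 47
job_id=53: state='running' → outer ELSE → 22
job_id=54: state='failed' → outer ELSE → 22
job_id=55: state='killed' → inner[cpu >= 31] → 45
job_id=56: state='queued' → inner[runtime_s < 4998] → 7
job_id=57: state='queued' → inner[runtime_s < 4998] → 7
job_id=58: state='running' → outer ELSE → 22
job_id=59: state='failed' → outer ELSE → 22
job_id=60: state='queued' → inner[runtime_s < 1109] → 48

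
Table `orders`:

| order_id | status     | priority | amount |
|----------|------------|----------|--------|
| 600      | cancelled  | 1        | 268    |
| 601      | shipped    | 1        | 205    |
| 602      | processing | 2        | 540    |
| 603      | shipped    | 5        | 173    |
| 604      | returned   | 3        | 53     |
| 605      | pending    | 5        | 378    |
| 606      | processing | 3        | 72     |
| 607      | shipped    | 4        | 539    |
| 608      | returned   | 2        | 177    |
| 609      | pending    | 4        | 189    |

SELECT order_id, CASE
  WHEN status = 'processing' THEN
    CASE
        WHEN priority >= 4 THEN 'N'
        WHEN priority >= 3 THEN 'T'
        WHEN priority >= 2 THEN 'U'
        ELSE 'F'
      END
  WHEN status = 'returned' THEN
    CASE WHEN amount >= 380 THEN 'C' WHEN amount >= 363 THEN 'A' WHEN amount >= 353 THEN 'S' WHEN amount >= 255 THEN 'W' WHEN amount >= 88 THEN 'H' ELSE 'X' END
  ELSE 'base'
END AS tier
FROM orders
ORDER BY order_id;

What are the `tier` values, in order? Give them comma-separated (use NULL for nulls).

order_id=600: status='cancelled' → outer ELSE → base
order_id=601: status='shipped' → outer ELSE → base
order_id=602: status='processing' → inner[priority >= 2] → U
order_id=603: status='shipped' → outer ELSE → base
order_id=604: status='returned' → inner[ELSE] → X
order_id=605: status='pending' → outer ELSE → base
order_id=606: status='processing' → inner[priority >= 3] → T
order_id=607: status='shipped' → outer ELSE → base
order_id=608: status='returned' → inner[amount >= 88] → H
order_id=609: status='pending' → outer ELSE → base

base, base, U, base, X, base, T, base, H, base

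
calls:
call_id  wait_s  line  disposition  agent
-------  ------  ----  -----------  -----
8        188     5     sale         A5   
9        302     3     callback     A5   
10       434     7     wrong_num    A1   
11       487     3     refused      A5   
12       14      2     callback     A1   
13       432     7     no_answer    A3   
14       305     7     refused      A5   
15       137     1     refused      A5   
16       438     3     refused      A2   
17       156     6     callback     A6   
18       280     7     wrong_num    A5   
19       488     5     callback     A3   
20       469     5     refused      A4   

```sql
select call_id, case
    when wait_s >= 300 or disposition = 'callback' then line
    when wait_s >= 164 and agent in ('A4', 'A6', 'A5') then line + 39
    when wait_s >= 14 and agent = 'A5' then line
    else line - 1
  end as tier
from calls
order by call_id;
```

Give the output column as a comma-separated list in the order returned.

44, 3, 7, 3, 2, 7, 7, 1, 3, 6, 46, 5, 5

call_id=8: wait_s >= 164 and agent in ('A4', 'A6', 'A5') → 44
call_id=9: wait_s >= 300 or disposition = 'callback' → 3
call_id=10: wait_s >= 300 or disposition = 'callback' → 7
call_id=11: wait_s >= 300 or disposition = 'callback' → 3
call_id=12: wait_s >= 300 or disposition = 'callback' → 2
call_id=13: wait_s >= 300 or disposition = 'callback' → 7
call_id=14: wait_s >= 300 or disposition = 'callback' → 7
call_id=15: wait_s >= 14 and agent = 'A5' → 1
call_id=16: wait_s >= 300 or disposition = 'callback' → 3
call_id=17: wait_s >= 300 or disposition = 'callback' → 6
call_id=18: wait_s >= 164 and agent in ('A4', 'A6', 'A5') → 46
call_id=19: wait_s >= 300 or disposition = 'callback' → 5
call_id=20: wait_s >= 300 or disposition = 'callback' → 5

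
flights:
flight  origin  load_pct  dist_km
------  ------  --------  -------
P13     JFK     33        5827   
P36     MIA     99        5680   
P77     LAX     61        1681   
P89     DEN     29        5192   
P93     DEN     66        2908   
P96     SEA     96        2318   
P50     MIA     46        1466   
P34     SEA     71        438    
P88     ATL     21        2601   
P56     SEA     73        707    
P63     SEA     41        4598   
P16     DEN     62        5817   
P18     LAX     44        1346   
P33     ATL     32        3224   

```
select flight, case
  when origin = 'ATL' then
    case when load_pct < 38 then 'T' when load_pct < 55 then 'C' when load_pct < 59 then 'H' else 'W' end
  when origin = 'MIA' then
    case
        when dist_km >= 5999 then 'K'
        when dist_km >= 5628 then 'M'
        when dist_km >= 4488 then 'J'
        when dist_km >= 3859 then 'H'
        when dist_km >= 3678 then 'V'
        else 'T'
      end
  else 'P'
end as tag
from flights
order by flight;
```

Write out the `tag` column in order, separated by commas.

P, P, P, T, P, M, T, P, P, P, T, P, P, P

flight=P13: origin='JFK' → outer ELSE → P
flight=P16: origin='DEN' → outer ELSE → P
flight=P18: origin='LAX' → outer ELSE → P
flight=P33: origin='ATL' → inner[load_pct < 38] → T
flight=P34: origin='SEA' → outer ELSE → P
flight=P36: origin='MIA' → inner[dist_km >= 5628] → M
flight=P50: origin='MIA' → inner[ELSE] → T
flight=P56: origin='SEA' → outer ELSE → P
flight=P63: origin='SEA' → outer ELSE → P
flight=P77: origin='LAX' → outer ELSE → P
flight=P88: origin='ATL' → inner[load_pct < 38] → T
flight=P89: origin='DEN' → outer ELSE → P
flight=P93: origin='DEN' → outer ELSE → P
flight=P96: origin='SEA' → outer ELSE → P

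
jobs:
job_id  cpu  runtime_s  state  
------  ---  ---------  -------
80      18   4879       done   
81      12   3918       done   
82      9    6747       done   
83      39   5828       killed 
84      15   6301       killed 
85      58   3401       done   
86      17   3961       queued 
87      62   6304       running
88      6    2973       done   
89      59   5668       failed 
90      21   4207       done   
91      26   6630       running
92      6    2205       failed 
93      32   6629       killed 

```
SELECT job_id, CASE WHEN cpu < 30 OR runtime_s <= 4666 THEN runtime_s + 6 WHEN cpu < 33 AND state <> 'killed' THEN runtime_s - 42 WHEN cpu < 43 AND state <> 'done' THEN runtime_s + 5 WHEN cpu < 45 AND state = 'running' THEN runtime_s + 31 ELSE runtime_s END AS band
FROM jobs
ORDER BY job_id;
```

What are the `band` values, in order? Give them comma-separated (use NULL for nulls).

job_id=80: cpu < 30 OR runtime_s <= 4666 → 4885
job_id=81: cpu < 30 OR runtime_s <= 4666 → 3924
job_id=82: cpu < 30 OR runtime_s <= 4666 → 6753
job_id=83: cpu < 43 AND state <> 'done' → 5833
job_id=84: cpu < 30 OR runtime_s <= 4666 → 6307
job_id=85: cpu < 30 OR runtime_s <= 4666 → 3407
job_id=86: cpu < 30 OR runtime_s <= 4666 → 3967
job_id=87: ELSE → 6304
job_id=88: cpu < 30 OR runtime_s <= 4666 → 2979
job_id=89: ELSE → 5668
job_id=90: cpu < 30 OR runtime_s <= 4666 → 4213
job_id=91: cpu < 30 OR runtime_s <= 4666 → 6636
job_id=92: cpu < 30 OR runtime_s <= 4666 → 2211
job_id=93: cpu < 43 AND state <> 'done' → 6634

4885, 3924, 6753, 5833, 6307, 3407, 3967, 6304, 2979, 5668, 4213, 6636, 2211, 6634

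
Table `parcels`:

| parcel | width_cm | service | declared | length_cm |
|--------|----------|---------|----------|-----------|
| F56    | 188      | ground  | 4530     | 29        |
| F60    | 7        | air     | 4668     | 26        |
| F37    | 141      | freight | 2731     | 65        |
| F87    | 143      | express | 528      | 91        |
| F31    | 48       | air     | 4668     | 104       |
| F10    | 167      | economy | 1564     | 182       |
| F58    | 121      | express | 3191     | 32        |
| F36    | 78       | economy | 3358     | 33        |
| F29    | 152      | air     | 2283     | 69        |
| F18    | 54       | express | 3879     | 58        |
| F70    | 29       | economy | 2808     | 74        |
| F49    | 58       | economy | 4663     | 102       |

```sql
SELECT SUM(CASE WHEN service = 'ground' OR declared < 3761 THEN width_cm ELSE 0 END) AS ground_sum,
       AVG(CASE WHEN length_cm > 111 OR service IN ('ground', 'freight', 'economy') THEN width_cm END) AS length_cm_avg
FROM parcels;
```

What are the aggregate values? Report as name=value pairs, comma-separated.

[ground_sum: service = 'ground' OR declared < 3761]
parcel=F56: ✓ → 188
parcel=F60: ✗
parcel=F37: ✓ → 141
parcel=F87: ✓ → 143
parcel=F31: ✗
parcel=F10: ✓ → 167
parcel=F58: ✓ → 121
parcel=F36: ✓ → 78
parcel=F29: ✓ → 152
parcel=F18: ✗
parcel=F70: ✓ → 29
parcel=F49: ✗
ground_sum = 188 + 141 + 143 + 167 + 121 + 78 + 152 + 29 = 1019
—
[length_cm_avg: length_cm > 111 OR service IN ('ground', 'freight', 'economy')]
parcel=F56: ✓ → 188
parcel=F60: ✗
parcel=F37: ✓ → 141
parcel=F87: ✗
parcel=F31: ✗
parcel=F10: ✓ → 167
parcel=F58: ✗
parcel=F36: ✓ → 78
parcel=F29: ✗
parcel=F18: ✗
parcel=F70: ✓ → 29
parcel=F49: ✓ → 58
length_cm_avg = (188 + 141 + 167 + 78 + 29 + 58) / 6 = 110.1666666667

ground_sum=1019, length_cm_avg=110.1666666667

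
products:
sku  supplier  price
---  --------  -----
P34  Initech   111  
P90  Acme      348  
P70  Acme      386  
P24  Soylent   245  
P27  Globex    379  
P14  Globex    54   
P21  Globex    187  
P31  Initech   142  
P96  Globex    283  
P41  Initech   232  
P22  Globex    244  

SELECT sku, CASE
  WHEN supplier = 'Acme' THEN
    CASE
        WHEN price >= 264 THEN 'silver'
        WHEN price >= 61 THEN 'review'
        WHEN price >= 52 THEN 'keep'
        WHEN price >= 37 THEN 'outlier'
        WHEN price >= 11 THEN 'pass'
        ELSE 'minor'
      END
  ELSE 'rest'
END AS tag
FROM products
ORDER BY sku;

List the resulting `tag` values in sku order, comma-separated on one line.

rest, rest, rest, rest, rest, rest, rest, rest, silver, silver, rest

sku=P14: supplier='Globex' → outer ELSE → rest
sku=P21: supplier='Globex' → outer ELSE → rest
sku=P22: supplier='Globex' → outer ELSE → rest
sku=P24: supplier='Soylent' → outer ELSE → rest
sku=P27: supplier='Globex' → outer ELSE → rest
sku=P31: supplier='Initech' → outer ELSE → rest
sku=P34: supplier='Initech' → outer ELSE → rest
sku=P41: supplier='Initech' → outer ELSE → rest
sku=P70: supplier='Acme' → inner[price >= 264] → silver
sku=P90: supplier='Acme' → inner[price >= 264] → silver
sku=P96: supplier='Globex' → outer ELSE → rest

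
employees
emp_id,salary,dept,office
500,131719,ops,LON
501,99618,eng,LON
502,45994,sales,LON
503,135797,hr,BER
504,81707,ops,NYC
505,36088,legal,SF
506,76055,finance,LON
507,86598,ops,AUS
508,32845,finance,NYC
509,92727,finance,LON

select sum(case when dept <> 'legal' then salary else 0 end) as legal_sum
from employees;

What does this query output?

emp_id=500: ✓ → 131719
emp_id=501: ✓ → 99618
emp_id=502: ✓ → 45994
emp_id=503: ✓ → 135797
emp_id=504: ✓ → 81707
emp_id=505: ✗
emp_id=506: ✓ → 76055
emp_id=507: ✓ → 86598
emp_id=508: ✓ → 32845
emp_id=509: ✓ → 92727
legal_sum = 131719 + 99618 + 45994 + 135797 + 81707 + 76055 + 86598 + 32845 + 92727 = 783060

783060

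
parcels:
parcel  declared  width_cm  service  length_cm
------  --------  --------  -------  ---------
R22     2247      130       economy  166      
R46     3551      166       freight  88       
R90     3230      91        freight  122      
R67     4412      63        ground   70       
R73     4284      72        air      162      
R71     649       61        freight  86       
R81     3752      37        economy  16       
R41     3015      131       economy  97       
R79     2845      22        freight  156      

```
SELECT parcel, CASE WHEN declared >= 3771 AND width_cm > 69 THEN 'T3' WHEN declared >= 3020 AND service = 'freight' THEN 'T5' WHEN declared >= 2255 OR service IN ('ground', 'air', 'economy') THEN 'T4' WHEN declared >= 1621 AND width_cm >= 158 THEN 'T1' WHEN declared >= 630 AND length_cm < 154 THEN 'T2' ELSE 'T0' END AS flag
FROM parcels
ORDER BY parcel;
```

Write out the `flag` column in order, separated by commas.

parcel=R22: declared >= 2255 OR service IN ('ground', 'air', 'economy') → T4
parcel=R41: declared >= 2255 OR service IN ('ground', 'air', 'economy') → T4
parcel=R46: declared >= 3020 AND service = 'freight' → T5
parcel=R67: declared >= 2255 OR service IN ('ground', 'air', 'economy') → T4
parcel=R71: declared >= 630 AND length_cm < 154 → T2
parcel=R73: declared >= 3771 AND width_cm > 69 → T3
parcel=R79: declared >= 2255 OR service IN ('ground', 'air', 'economy') → T4
parcel=R81: declared >= 2255 OR service IN ('ground', 'air', 'economy') → T4
parcel=R90: declared >= 3020 AND service = 'freight' → T5

T4, T4, T5, T4, T2, T3, T4, T4, T5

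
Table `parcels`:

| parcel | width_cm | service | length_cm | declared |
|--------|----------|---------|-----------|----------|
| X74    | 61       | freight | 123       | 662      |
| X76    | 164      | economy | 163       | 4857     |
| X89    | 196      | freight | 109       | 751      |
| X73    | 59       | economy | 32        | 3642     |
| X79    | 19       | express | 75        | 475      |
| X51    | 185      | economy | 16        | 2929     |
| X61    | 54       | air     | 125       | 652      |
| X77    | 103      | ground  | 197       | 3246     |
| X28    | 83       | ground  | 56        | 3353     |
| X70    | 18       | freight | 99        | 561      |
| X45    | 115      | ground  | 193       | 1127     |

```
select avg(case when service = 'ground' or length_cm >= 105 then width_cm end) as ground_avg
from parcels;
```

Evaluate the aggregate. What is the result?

110.8571428571

parcel=X74: ✓ → 61
parcel=X76: ✓ → 164
parcel=X89: ✓ → 196
parcel=X73: ✗
parcel=X79: ✗
parcel=X51: ✗
parcel=X61: ✓ → 54
parcel=X77: ✓ → 103
parcel=X28: ✓ → 83
parcel=X70: ✗
parcel=X45: ✓ → 115
ground_avg = (61 + 164 + 196 + 54 + 103 + 83 + 115) / 7 = 110.8571428571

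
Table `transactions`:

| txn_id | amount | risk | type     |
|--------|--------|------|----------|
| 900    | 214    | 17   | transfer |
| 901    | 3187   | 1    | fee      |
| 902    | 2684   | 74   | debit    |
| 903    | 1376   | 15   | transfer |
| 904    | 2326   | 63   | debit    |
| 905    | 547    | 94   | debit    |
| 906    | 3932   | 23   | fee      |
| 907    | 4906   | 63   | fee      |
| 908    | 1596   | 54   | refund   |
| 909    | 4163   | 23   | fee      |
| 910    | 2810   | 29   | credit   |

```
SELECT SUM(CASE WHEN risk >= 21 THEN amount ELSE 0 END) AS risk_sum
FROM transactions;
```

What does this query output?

txn_id=900: ✗
txn_id=901: ✗
txn_id=902: ✓ → 2684
txn_id=903: ✗
txn_id=904: ✓ → 2326
txn_id=905: ✓ → 547
txn_id=906: ✓ → 3932
txn_id=907: ✓ → 4906
txn_id=908: ✓ → 1596
txn_id=909: ✓ → 4163
txn_id=910: ✓ → 2810
risk_sum = 2684 + 2326 + 547 + 3932 + 4906 + 1596 + 4163 + 2810 = 22964

22964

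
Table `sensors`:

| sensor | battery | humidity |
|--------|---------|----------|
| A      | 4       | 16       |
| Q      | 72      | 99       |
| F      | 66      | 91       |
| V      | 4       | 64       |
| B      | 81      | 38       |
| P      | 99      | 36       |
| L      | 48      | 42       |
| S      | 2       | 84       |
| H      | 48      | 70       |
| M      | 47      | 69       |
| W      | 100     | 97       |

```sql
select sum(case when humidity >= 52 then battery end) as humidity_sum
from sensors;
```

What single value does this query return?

sensor=A: ✗
sensor=Q: ✓ → 72
sensor=F: ✓ → 66
sensor=V: ✓ → 4
sensor=B: ✗
sensor=P: ✗
sensor=L: ✗
sensor=S: ✓ → 2
sensor=H: ✓ → 48
sensor=M: ✓ → 47
sensor=W: ✓ → 100
humidity_sum = 72 + 66 + 4 + 2 + 48 + 47 + 100 = 339

339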